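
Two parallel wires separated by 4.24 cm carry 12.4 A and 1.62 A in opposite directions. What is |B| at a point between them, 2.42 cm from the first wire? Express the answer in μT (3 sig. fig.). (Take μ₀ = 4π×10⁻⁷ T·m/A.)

B ≈ 120 μT

Each long wire gives B = μ₀I/(2πd). Distances are d₁ = 0.0242 m and d₂ = 0.0182 m.
B₁ = 1.02×10⁻⁴ T, B₂ = 1.78×10⁻⁵ T.
Between antiparallel currents both contributions point the same way, so they add. B = B₁ + B₂ = 1.02×10⁻⁴ + 1.78×10⁻⁵ = 1.20×10⁻⁴ T.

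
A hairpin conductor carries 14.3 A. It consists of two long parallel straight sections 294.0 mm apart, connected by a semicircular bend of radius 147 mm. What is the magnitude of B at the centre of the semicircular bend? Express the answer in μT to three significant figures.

The semicircular arc contributes B_arc = μ₀I·π/(4πR) = μ₀I/(4R) = 3.06×10⁻⁵ T.
Each semi-infinite lead is at perpendicular distance R = 0.147 m from the centre, with the perpendicular foot at its near end, so it contributes μ₀I/(4πR); both point the same way, together 1.95×10⁻⁵ T.
Arc and leads all point the same direction: B = 3.06×10⁻⁵ + 1.95×10⁻⁵ = 5.00×10⁻⁵ T.

B ≈ 50.0 μT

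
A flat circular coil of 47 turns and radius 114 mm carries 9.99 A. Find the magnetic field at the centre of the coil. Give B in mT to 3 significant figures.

B ≈ 2.59 mT

For an N-turn flat coil, B = Nμ₀I/(2R) with R = 0.114 m.
B = 47 × 5.51×10⁻⁵ T = 2.59×10⁻³ T.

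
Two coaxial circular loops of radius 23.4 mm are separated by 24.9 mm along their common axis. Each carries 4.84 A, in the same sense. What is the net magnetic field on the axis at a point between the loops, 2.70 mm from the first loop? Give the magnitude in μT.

B ≈ 177 μT

Each loop contributes B = μ₀IR²/[2(R²+z²)^(3/2)] on the axis, with z measured from that loop.
Loop 1 (z = 0.0027 m): B₁ = 1.27×10⁻⁴ T. Loop 2 (z = 0.0222 m): B₂ = 4.96×10⁻⁵ T.
The fields add: B = B₁ + B₂ = 1.77×10⁻⁴ T.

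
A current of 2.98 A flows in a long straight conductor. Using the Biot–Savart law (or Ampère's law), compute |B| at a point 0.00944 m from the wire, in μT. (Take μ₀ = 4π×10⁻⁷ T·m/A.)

For an infinitely long straight wire, B = μ₀I/(2πd).
B = (4π×10⁻⁷ × 2.98) / (2π × 0.00944) = 6.31×10⁻⁵ T.

B ≈ 63.1 μT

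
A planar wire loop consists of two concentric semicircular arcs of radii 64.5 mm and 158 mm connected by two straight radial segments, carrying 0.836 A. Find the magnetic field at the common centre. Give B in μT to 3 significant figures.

B ≈ 2.41 μT

The radial connectors point toward the centre, so dl × r̂ = 0 and they contribute nothing.
Each semicircle gives μ₀I/(4R): inner arc 4.07×10⁻⁶ T, outer arc 1.66×10⁻⁶ T.
The two arcs carry current in opposite angular senses, so their fields oppose: B = |4.07×10⁻⁶ − 1.66×10⁻⁶| = 2.41×10⁻⁶ T.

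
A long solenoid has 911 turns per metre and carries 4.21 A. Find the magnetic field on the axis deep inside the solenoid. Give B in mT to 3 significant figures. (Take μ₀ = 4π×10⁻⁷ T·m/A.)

Inside a long solenoid, B = μ₀nI with n = 911 turns/m.
B = 4π×10⁻⁷ × 911 × 4.21 = 4.82×10⁻³ T.

B ≈ 4.82 mT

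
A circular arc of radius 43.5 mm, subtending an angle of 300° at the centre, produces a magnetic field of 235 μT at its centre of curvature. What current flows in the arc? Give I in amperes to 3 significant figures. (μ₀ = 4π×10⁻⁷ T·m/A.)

For a circular arc, B = μ₀Iφ/(4πR) with φ in radians; here φ = 5.236 rad.
So I = 4πRB/(μ₀φ) = 4π × 0.0435 × 2.35×10⁻⁴ / (4π×10⁻⁷ × 5.236) = 19.5 A.

I ≈ 19.5 A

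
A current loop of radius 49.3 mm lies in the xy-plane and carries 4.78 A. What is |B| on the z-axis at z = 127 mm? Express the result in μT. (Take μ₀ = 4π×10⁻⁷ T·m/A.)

On the axis of a circular loop, B = μ₀IR² / [2(R²+z²)^(3/2)].
R² + z² = (0.0493)² + (0.127)² = 0.01856 m², and (R²+z²)^(3/2) = 2.53×10⁻³ m³.
B = (4π×10⁻⁷ × 4.78 × 0.00243) / (2 × 2.53×10⁻³) = 2.89×10⁻⁶ T.

B ≈ 2.89 μT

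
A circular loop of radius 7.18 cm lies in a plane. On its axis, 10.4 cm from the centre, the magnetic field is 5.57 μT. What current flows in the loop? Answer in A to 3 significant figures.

On the axis of a loop, B = μ₀IR²/[2(R²+z²)^(3/2)], so I = 2B(R²+z²)^(3/2)/(μ₀R²).
R² + z² = 0.005155 + 0.01082 = 0.01597 m²; raised to 3/2 gives 2.02×10⁻³ m³.
I = 2 × 5.57×10⁻⁶ × 2.02×10⁻³ / (1.26×10⁻⁶ × 0.005155) = 3.47 A.

I ≈ 3.47 A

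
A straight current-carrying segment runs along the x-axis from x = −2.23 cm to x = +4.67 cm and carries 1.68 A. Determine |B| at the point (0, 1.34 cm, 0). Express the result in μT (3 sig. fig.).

B ≈ 22.8 μT

For a finite straight segment, B = (μ₀I/4πd)(sinθ₁ + sinθ₂), where θ₁, θ₂ are the angles from the perpendicular to each end.
The perpendicular distance is d = 0.0134 m; the end-offsets along the wire are a = 0.0223 m and b = 0.0467 m.
sinθ₁ = 0.0223/√(0.0223²+0.0134²) = 0.8572; sinθ₂ = 0.0467/√(0.0467²+0.0134²) = 0.9612.
B = (4π×10⁻⁷ × 1.68) / (4π × 0.0134) × (0.8572 + 0.9612) = 2.28×10⁻⁵ T.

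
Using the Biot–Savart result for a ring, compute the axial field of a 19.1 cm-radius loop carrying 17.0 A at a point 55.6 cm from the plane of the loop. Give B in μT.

On the axis of a circular loop, B = μ₀IR² / [2(R²+z²)^(3/2)].
R² + z² = (0.191)² + (0.556)² = 0.3456 m², and (R²+z²)^(3/2) = 0.203 m³.
B = (4π×10⁻⁷ × 17.0 × 0.03648) / (2 × 0.203) = 1.92×10⁻⁶ T.

B ≈ 1.92 μT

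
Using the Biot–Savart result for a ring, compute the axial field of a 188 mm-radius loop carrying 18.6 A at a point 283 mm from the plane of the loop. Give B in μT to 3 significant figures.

B ≈ 10.5 μT

On the axis of a circular loop, B = μ₀IR² / [2(R²+z²)^(3/2)].
R² + z² = (0.188)² + (0.283)² = 0.1154 m², and (R²+z²)^(3/2) = 3.92×10⁻² m³.
B = (4π×10⁻⁷ × 18.6 × 0.03534) / (2 × 3.92×10⁻²) = 1.05×10⁻⁵ T.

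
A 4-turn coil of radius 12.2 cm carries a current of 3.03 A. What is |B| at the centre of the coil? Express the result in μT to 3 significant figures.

B ≈ 62.4 μT

For an N-turn flat coil, B = Nμ₀I/(2R) with R = 0.122 m.
B = 4 × 1.56×10⁻⁵ T = 6.24×10⁻⁵ T.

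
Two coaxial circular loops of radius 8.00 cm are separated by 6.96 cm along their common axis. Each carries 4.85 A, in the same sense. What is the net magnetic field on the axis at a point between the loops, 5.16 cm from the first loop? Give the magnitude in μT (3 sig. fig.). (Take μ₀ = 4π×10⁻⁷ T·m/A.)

B ≈ 58.0 μT

Each loop contributes B = μ₀IR²/[2(R²+z²)^(3/2)] on the axis, with z measured from that loop.
Loop 1 (z = 0.0516 m): B₁ = 2.26×10⁻⁵ T. Loop 2 (z = 0.018 m): B₂ = 3.54×10⁻⁵ T.
The fields add: B = B₁ + B₂ = 5.80×10⁻⁵ T.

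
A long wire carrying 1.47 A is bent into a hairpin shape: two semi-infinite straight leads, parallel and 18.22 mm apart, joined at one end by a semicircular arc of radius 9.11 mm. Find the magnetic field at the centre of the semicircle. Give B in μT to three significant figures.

The semicircular arc contributes B_arc = μ₀I·π/(4πR) = μ₀I/(4R) = 5.07×10⁻⁵ T.
Each semi-infinite lead is at perpendicular distance R = 0.00911 m from the centre, with the perpendicular foot at its near end, so it contributes μ₀I/(4πR); both point the same way, together 3.23×10⁻⁵ T.
Arc and leads all point the same direction: B = 5.07×10⁻⁵ + 3.23×10⁻⁵ = 8.30×10⁻⁵ T.

B ≈ 83.0 μT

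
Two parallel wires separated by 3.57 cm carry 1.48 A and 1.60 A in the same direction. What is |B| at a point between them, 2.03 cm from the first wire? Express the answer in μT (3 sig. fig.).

B ≈ 6.20 μT

Each long wire gives B = μ₀I/(2πd). Distances are d₁ = 0.0203 m and d₂ = 0.0154 m.
B₁ = 1.46×10⁻⁵ T, B₂ = 2.08×10⁻⁵ T.
Between parallel currents the two contributions point in opposite directions, so they subtract. B = |B₁ − B₂| = |1.46×10⁻⁵ − 2.08×10⁻⁵| = 6.20×10⁻⁶ T.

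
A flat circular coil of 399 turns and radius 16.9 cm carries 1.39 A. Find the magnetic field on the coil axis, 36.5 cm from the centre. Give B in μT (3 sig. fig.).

B ≈ 153 μT

For an N-turn flat coil, B = Nμ₀IR²/[2(R²+z²)^(3/2)] with R = 0.169 m, z = 0.365 m.
B = 399 × 3.83×10⁻⁷ T = 1.53×10⁻⁴ T.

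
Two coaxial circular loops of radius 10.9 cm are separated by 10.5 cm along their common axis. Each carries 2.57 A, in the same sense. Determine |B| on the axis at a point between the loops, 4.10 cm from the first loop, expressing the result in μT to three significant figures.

B ≈ 21.6 μT

Each loop contributes B = μ₀IR²/[2(R²+z²)^(3/2)] on the axis, with z measured from that loop.
Loop 1 (z = 0.041 m): B₁ = 1.21×10⁻⁵ T. Loop 2 (z = 0.064 m): B₂ = 9.50×10⁻⁶ T.
The fields add: B = B₁ + B₂ = 2.16×10⁻⁵ T.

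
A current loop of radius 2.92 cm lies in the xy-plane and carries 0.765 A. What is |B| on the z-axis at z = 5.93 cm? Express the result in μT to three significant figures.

On the axis of a circular loop, B = μ₀IR² / [2(R²+z²)^(3/2)].
R² + z² = (0.0292)² + (0.0593)² = 0.004369 m², and (R²+z²)^(3/2) = 2.89×10⁻⁴ m³.
B = (4π×10⁻⁷ × 0.765 × 0.0008526) / (2 × 2.89×10⁻⁴) = 1.42×10⁻⁶ T.

B ≈ 1.42 μT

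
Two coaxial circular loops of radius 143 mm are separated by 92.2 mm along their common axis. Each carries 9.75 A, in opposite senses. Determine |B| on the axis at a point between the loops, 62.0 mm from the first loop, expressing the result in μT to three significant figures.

Each loop contributes B = μ₀IR²/[2(R²+z²)^(3/2)] on the axis, with z measured from that loop.
Loop 1 (z = 0.062 m): B₁ = 3.31×10⁻⁵ T. Loop 2 (z = 0.0302 m): B₂ = 4.01×10⁻⁵ T.
The fields oppose: B = |B₁ − B₂| = 7.04×10⁻⁶ T.

B ≈ 7.04 μT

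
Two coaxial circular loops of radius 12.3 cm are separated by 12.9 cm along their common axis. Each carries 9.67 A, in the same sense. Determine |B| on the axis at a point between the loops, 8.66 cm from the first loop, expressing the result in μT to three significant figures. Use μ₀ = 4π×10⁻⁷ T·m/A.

Each loop contributes B = μ₀IR²/[2(R²+z²)^(3/2)] on the axis, with z measured from that loop.
Loop 1 (z = 0.0866 m): B₁ = 2.70×10⁻⁵ T. Loop 2 (z = 0.0424 m): B₂ = 4.17×10⁻⁵ T.
The fields add: B = B₁ + B₂ = 6.87×10⁻⁵ T.

B ≈ 68.7 μT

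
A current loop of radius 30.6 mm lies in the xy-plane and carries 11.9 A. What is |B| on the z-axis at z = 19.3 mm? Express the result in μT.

B ≈ 148 μT

On the axis of a circular loop, B = μ₀IR² / [2(R²+z²)^(3/2)].
R² + z² = (0.0306)² + (0.0193)² = 0.001309 m², and (R²+z²)^(3/2) = 4.74×10⁻⁵ m³.
B = (4π×10⁻⁷ × 11.9 × 0.0009364) / (2 × 4.74×10⁻⁵) = 1.48×10⁻⁴ T.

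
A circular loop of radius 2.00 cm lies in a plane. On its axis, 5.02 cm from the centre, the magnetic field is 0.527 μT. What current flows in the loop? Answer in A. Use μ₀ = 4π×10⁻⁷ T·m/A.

On the axis of a loop, B = μ₀IR²/[2(R²+z²)^(3/2)], so I = 2B(R²+z²)^(3/2)/(μ₀R²).
R² + z² = 0.0004 + 0.00252 = 0.00292 m²; raised to 3/2 gives 1.58×10⁻⁴ m³.
I = 2 × 5.27×10⁻⁷ × 1.58×10⁻⁴ / (1.26×10⁻⁶ × 0.0004) = 0.331 A.

I ≈ 0.331 A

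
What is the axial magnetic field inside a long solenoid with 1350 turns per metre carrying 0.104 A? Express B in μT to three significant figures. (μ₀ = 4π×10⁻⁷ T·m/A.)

Inside a long solenoid, B = μ₀nI with n = 1350 turns/m.
B = 4π×10⁻⁷ × 1350 × 0.104 = 1.76×10⁻⁴ T.

B ≈ 176 μT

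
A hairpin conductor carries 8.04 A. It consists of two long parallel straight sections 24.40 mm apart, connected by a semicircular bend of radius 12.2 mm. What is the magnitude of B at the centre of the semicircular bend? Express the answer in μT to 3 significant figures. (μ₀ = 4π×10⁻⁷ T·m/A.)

B ≈ 339 μT

The semicircular arc contributes B_arc = μ₀I·π/(4πR) = μ₀I/(4R) = 2.07×10⁻⁴ T.
Each semi-infinite lead is at perpendicular distance R = 0.0122 m from the centre, with the perpendicular foot at its near end, so it contributes μ₀I/(4πR); both point the same way, together 1.32×10⁻⁴ T.
Arc and leads all point the same direction: B = 2.07×10⁻⁴ + 1.32×10⁻⁴ = 3.39×10⁻⁴ T.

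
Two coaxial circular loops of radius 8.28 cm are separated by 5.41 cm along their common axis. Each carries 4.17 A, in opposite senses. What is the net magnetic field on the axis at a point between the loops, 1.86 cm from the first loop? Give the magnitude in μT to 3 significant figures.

B ≈ 4.82 μT

Each loop contributes B = μ₀IR²/[2(R²+z²)^(3/2)] on the axis, with z measured from that loop.
Loop 1 (z = 0.0186 m): B₁ = 2.94×10⁻⁵ T. Loop 2 (z = 0.0355 m): B₂ = 2.46×10⁻⁵ T.
The fields oppose: B = |B₁ − B₂| = 4.82×10⁻⁶ T.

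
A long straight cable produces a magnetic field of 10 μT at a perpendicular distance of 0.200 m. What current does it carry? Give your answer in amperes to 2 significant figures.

For a long straight wire B = μ₀I/(2πd), so I = 2πdB/μ₀.
I = 2π × 0.2 × 1.00×10⁻⁵ / (4π×10⁻⁷) = 10.0 A.

I ≈ 10 A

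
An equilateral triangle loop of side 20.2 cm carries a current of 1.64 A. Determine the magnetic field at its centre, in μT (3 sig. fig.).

Each side is a finite straight segment at perpendicular distance d = a/(2 tan(π/3)) = 0.05831 m from the centre, with end-angles ±π/3.
One side contributes B₁ = (μ₀I/4πd)·2 sin(π/3) = 4.87×10⁻⁶ T.
All 3 sides add in the same direction: B = 3 × 4.87×10⁻⁶ = 1.46×10⁻⁵ T.

B ≈ 14.6 μT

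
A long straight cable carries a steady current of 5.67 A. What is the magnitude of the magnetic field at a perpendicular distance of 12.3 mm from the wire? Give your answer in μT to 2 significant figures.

For an infinitely long straight wire, B = μ₀I/(2πd).
B = (4π×10⁻⁷ × 5.67) / (2π × 0.0123) = 9.22×10⁻⁵ T.

B ≈ 92 μT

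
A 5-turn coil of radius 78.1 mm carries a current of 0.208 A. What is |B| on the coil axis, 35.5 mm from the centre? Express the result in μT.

B ≈ 6.31 μT

For an N-turn flat coil, B = Nμ₀IR²/[2(R²+z²)^(3/2)] with R = 0.0781 m, z = 0.0355 m.
B = 5 × 1.26×10⁻⁶ T = 6.31×10⁻⁶ T.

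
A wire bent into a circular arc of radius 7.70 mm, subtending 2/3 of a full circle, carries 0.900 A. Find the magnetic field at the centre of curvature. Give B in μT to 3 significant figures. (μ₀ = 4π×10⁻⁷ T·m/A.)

B ≈ 49.0 μT

The Biot–Savart field of a circular arc at its centre is B = μ₀Iφ/(4πR), with φ = 4.189 rad.
B = (4π×10⁻⁷ × 0.900 × 4.189) / (4π × 0.0077) = 4.90×10⁻⁵ T.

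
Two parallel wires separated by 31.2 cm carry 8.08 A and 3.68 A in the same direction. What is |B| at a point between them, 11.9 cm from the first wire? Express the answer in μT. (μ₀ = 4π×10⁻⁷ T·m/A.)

Each long wire gives B = μ₀I/(2πd). Distances are d₁ = 0.119 m and d₂ = 0.193 m.
B₁ = 1.36×10⁻⁵ T, B₂ = 3.81×10⁻⁶ T.
Between parallel currents the two contributions point in opposite directions, so they subtract. B = |B₁ − B₂| = |1.36×10⁻⁵ − 3.81×10⁻⁶| = 9.77×10⁻⁶ T.

B ≈ 9.77 μT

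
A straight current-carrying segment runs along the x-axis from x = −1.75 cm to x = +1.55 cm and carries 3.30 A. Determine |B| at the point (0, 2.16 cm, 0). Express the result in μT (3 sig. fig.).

For a finite straight segment, B = (μ₀I/4πd)(sinθ₁ + sinθ₂), where θ₁, θ₂ are the angles from the perpendicular to each end.
The perpendicular distance is d = 0.0216 m; the end-offsets along the wire are a = 0.0175 m and b = 0.0155 m.
sinθ₁ = 0.0175/√(0.0175²+0.0216²) = 0.6295; sinθ₂ = 0.0155/√(0.0155²+0.0216²) = 0.5830.
B = (4π×10⁻⁷ × 3.30) / (4π × 0.0216) × (0.6295 + 0.5830) = 1.85×10⁻⁵ T.

B ≈ 18.5 μT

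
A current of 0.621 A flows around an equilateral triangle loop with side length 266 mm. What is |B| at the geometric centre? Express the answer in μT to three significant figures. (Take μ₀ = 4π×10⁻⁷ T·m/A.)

Each side is a finite straight segment at perpendicular distance d = a/(2 tan(π/3)) = 0.07679 m from the centre, with end-angles ±π/3.
One side contributes B₁ = (μ₀I/4πd)·2 sin(π/3) = 1.40×10⁻⁶ T.
All 3 sides add in the same direction: B = 3 × 1.40×10⁻⁶ = 4.20×10⁻⁶ T.

B ≈ 4.20 μT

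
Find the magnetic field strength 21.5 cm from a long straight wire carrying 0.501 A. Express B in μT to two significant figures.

For an infinitely long straight wire, B = μ₀I/(2πd).
B = (4π×10⁻⁷ × 0.501) / (2π × 0.215) = 4.66×10⁻⁷ T.

B ≈ 0.47 μT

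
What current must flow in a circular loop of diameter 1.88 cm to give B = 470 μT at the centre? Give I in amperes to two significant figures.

I ≈ 7.0 A

At the centre of a circular loop B = μ₀I/(2R), so I = 2RB/μ₀.
With R = 0.0094 m, I = 2 × 0.0094 × 4.70×10⁻⁴ / (4π×10⁻⁷) = 7.03 A.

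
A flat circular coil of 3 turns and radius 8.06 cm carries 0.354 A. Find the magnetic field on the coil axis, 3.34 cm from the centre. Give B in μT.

For an N-turn flat coil, B = Nμ₀IR²/[2(R²+z²)^(3/2)] with R = 0.0806 m, z = 0.0334 m.
B = 3 × 2.18×10⁻⁶ T = 6.53×10⁻⁶ T.

B ≈ 6.53 μT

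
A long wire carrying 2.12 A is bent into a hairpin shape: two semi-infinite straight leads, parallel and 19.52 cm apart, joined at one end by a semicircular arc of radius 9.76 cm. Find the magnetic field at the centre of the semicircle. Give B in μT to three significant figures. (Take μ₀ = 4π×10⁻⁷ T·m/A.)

B ≈ 11.2 μT

The semicircular arc contributes B_arc = μ₀I·π/(4πR) = μ₀I/(4R) = 6.82×10⁻⁶ T.
Each semi-infinite lead is at perpendicular distance R = 0.0976 m from the centre, with the perpendicular foot at its near end, so it contributes μ₀I/(4πR); both point the same way, together 4.34×10⁻⁶ T.
Arc and leads all point the same direction: B = 6.82×10⁻⁶ + 4.34×10⁻⁶ = 1.12×10⁻⁵ T.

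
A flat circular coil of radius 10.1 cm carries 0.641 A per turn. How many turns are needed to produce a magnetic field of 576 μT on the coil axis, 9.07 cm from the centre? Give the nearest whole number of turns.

N = 351

For an N-turn coil, B = Nμ₀IR²/[2(R²+z²)^(3/2)]. A single turn gives B₁ = 1.64×10⁻⁶ T with R = 0.101 m, z = 0.0907 m.
N = B/B₁ = 5.76×10⁻⁴ / 1.64×10⁻⁶ = 350.70.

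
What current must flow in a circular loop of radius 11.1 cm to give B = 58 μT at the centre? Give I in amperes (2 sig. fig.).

At the centre of a circular loop B = μ₀I/(2R), so I = 2RB/μ₀.
With R = 0.111 m, I = 2 × 0.111 × 5.80×10⁻⁵ / (4π×10⁻⁷) = 10.2 A.

I ≈ 10 A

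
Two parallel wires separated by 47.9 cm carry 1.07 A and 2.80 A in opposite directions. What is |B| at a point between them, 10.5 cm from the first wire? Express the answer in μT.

B ≈ 3.54 μT

Each long wire gives B = μ₀I/(2πd). Distances are d₁ = 0.105 m and d₂ = 0.374 m.
B₁ = 2.04×10⁻⁶ T, B₂ = 1.50×10⁻⁶ T.
Between antiparallel currents both contributions point the same way, so they add. B = B₁ + B₂ = 2.04×10⁻⁶ + 1.50×10⁻⁶ = 3.54×10⁻⁶ T.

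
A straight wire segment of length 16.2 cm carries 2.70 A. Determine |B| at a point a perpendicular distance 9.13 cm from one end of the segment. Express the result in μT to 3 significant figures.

B ≈ 2.58 μT

For a finite straight segment, B = (μ₀I/4πd)(sinθ₁ + sinθ₂), where θ₁, θ₂ are the angles from the perpendicular to each end.
The perpendicular foot is at one end, so the two end-offsets along the wire are 0 and L = 0.162 m.
sinθ₁ = 0/√(0²+0.0913²) = 0.0000; sinθ₂ = 0.162/√(0.162²+0.0913²) = 0.8712.
B = (4π×10⁻⁷ × 2.70) / (4π × 0.0913) × (0.0000 + 0.8712) = 2.58×10⁻⁶ T.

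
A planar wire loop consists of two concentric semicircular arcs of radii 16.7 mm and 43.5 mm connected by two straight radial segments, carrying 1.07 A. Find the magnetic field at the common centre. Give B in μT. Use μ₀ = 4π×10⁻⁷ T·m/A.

B ≈ 12.4 μT

The radial connectors point toward the centre, so dl × r̂ = 0 and they contribute nothing.
Each semicircle gives μ₀I/(4R): inner arc 2.01×10⁻⁵ T, outer arc 7.73×10⁻⁶ T.
The two arcs carry current in opposite angular senses, so their fields oppose: B = |2.01×10⁻⁵ − 7.73×10⁻⁶| = 1.24×10⁻⁵ T.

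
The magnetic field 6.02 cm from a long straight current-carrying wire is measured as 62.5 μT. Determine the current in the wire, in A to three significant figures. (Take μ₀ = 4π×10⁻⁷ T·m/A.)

For a long straight wire B = μ₀I/(2πd), so I = 2πdB/μ₀.
I = 2π × 0.0602 × 6.25×10⁻⁵ / (4π×10⁻⁷) = 18.8 A.

I ≈ 18.8 A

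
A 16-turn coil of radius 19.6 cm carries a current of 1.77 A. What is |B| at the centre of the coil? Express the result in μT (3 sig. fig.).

For an N-turn flat coil, B = Nμ₀I/(2R) with R = 0.196 m.
B = 16 × 5.67×10⁻⁶ T = 9.08×10⁻⁵ T.

B ≈ 90.8 μT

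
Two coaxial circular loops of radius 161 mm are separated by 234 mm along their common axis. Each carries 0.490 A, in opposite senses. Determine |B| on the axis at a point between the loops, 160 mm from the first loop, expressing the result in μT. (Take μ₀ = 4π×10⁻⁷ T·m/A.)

Each loop contributes B = μ₀IR²/[2(R²+z²)^(3/2)] on the axis, with z measured from that loop.
Loop 1 (z = 0.16 m): B₁ = 6.82×10⁻⁷ T. Loop 2 (z = 0.074 m): B₂ = 1.43×10⁻⁶ T.
The fields oppose: B = |B₁ − B₂| = 7.52×10⁻⁷ T.

B ≈ 0.752 μT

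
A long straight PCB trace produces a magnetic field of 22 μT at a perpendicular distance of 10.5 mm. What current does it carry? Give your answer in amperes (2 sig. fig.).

I ≈ 1.2 A

For a long straight wire B = μ₀I/(2πd), so I = 2πdB/μ₀.
I = 2π × 0.0105 × 2.20×10⁻⁵ / (4π×10⁻⁷) = 1.16 A.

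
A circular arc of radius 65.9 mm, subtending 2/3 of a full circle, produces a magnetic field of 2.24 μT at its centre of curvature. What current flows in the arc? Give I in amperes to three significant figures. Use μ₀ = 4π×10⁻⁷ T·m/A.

I ≈ 0.352 A

For a circular arc, B = μ₀Iφ/(4πR) with φ in radians; here φ = 4.189 rad.
So I = 4πRB/(μ₀φ) = 4π × 0.0659 × 2.24×10⁻⁶ / (4π×10⁻⁷ × 4.189) = 0.352 A.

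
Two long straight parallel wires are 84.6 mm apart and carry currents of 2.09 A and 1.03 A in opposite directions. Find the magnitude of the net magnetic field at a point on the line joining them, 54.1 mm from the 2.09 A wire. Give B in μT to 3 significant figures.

Each long wire gives B = μ₀I/(2πd). Distances are d₁ = 0.0541 m and d₂ = 0.0305 m.
B₁ = 7.73×10⁻⁶ T, B₂ = 6.75×10⁻⁶ T.
Between antiparallel currents both contributions point the same way, so they add. B = B₁ + B₂ = 7.73×10⁻⁶ + 6.75×10⁻⁶ = 1.45×10⁻⁵ T.

B ≈ 14.5 μT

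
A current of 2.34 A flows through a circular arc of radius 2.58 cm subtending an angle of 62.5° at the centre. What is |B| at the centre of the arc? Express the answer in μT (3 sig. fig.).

The Biot–Savart field of a circular arc at its centre is B = μ₀Iφ/(4πR), with φ = 1.091 rad.
B = (4π×10⁻⁷ × 2.34 × 1.091) / (4π × 0.0258) = 9.89×10⁻⁶ T.

B ≈ 9.89 μT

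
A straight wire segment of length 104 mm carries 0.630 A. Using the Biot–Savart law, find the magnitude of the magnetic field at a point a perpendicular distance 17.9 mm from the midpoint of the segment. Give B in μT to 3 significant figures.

B ≈ 6.66 μT

For a finite straight segment, B = (μ₀I/4πd)(sinθ₁ + sinθ₂), where θ₁, θ₂ are the angles from the perpendicular to each end.
The perpendicular from the point meets the wire at its midpoint, so each end is L/2 = 0.052 m away along the wire.
sinθ₁ = 0.052/√(0.052²+0.0179²) = 0.9455; sinθ₂ = 0.052/√(0.052²+0.0179²) = 0.9455.
B = (4π×10⁻⁷ × 0.630) / (4π × 0.0179) × (0.9455 + 0.9455) = 6.66×10⁻⁶ T.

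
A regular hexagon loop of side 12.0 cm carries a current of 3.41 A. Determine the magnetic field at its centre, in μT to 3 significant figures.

Each side is a finite straight segment at perpendicular distance d = a/(2 tan(π/6)) = 0.1039 m from the centre, with end-angles ±π/6.
One side contributes B₁ = (μ₀I/4πd)·2 sin(π/6) = 3.28×10⁻⁶ T.
All 6 sides add in the same direction: B = 6 × 3.28×10⁻⁶ = 1.97×10⁻⁵ T.

B ≈ 19.7 μT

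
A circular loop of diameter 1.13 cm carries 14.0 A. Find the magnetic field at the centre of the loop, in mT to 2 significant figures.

At the centre of a circular loop the Biot–Savart law gives B = μ₀I/(2R) (so R = 0.00565 m).
B = (4π×10⁻⁷ × 14.0) / (2 × 0.00565) = 1.56×10⁻³ T.

B ≈ 1.6 mT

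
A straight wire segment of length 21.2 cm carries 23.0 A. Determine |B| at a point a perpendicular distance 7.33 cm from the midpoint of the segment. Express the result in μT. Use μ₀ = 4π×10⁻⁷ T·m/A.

For a finite straight segment, B = (μ₀I/4πd)(sinθ₁ + sinθ₂), where θ₁, θ₂ are the angles from the perpendicular to each end.
The perpendicular from the point meets the wire at its midpoint, so each end is L/2 = 0.106 m away along the wire.
sinθ₁ = 0.106/√(0.106²+0.0733²) = 0.8225; sinθ₂ = 0.106/√(0.106²+0.0733²) = 0.8225.
B = (4π×10⁻⁷ × 23.0) / (4π × 0.0733) × (0.8225 + 0.8225) = 5.16×10⁻⁵ T.

B ≈ 51.6 μT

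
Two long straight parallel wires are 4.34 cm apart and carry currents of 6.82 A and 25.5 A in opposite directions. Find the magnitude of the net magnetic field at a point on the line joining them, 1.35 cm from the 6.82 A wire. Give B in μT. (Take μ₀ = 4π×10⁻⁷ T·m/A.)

B ≈ 272 μT

Each long wire gives B = μ₀I/(2πd). Distances are d₁ = 0.0135 m and d₂ = 0.0299 m.
B₁ = 1.01×10⁻⁴ T, B₂ = 1.71×10⁻⁴ T.
Between antiparallel currents both contributions point the same way, so they add. B = B₁ + B₂ = 1.01×10⁻⁴ + 1.71×10⁻⁴ = 2.72×10⁻⁴ T.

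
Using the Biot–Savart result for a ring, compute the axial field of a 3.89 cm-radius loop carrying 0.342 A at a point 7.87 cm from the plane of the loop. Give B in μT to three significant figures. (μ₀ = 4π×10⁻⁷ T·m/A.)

On the axis of a circular loop, B = μ₀IR² / [2(R²+z²)^(3/2)].
R² + z² = (0.0389)² + (0.0787)² = 0.007707 m², and (R²+z²)^(3/2) = 6.77×10⁻⁴ m³.
B = (4π×10⁻⁷ × 0.342 × 0.001513) / (2 × 6.77×10⁻⁴) = 4.81×10⁻⁷ T.

B ≈ 0.481 μT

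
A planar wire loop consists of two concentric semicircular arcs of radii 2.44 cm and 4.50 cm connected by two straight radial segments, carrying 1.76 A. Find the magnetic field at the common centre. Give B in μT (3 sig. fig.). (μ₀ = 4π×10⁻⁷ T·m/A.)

B ≈ 10.4 μT

The radial connectors point toward the centre, so dl × r̂ = 0 and they contribute nothing.
Each semicircle gives μ₀I/(4R): inner arc 2.27×10⁻⁵ T, outer arc 1.23×10⁻⁵ T.
The two arcs carry current in opposite angular senses, so their fields oppose: B = |2.27×10⁻⁵ − 1.23×10⁻⁵| = 1.04×10⁻⁵ T.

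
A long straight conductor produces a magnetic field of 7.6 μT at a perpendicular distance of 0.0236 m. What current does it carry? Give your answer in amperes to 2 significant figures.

I ≈ 0.90 A

For a long straight wire B = μ₀I/(2πd), so I = 2πdB/μ₀.
I = 2π × 0.0236 × 7.60×10⁻⁶ / (4π×10⁻⁷) = 0.897 A.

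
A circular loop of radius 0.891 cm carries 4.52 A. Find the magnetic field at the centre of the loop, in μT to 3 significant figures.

B ≈ 319 μT

At the centre of a circular loop the Biot–Savart law gives B = μ₀I/(2R).
B = (4π×10⁻⁷ × 4.52) / (2 × 0.00891) = 3.19×10⁻⁴ T.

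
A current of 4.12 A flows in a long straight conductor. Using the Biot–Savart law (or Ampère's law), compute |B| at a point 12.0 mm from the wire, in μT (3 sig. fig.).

B ≈ 68.7 μT

For an infinitely long straight wire, B = μ₀I/(2πd).
B = (4π×10⁻⁷ × 4.12) / (2π × 0.012) = 6.87×10⁻⁵ T.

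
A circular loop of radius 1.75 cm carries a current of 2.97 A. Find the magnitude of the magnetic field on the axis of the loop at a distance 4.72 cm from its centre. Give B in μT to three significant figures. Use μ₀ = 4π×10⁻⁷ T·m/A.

On the axis of a circular loop, B = μ₀IR² / [2(R²+z²)^(3/2)].
R² + z² = (0.0175)² + (0.0472)² = 0.002534 m², and (R²+z²)^(3/2) = 1.28×10⁻⁴ m³.
B = (4π×10⁻⁷ × 2.97 × 0.0003063) / (2 × 1.28×10⁻⁴) = 4.48×10⁻⁶ T.

B ≈ 4.48 μT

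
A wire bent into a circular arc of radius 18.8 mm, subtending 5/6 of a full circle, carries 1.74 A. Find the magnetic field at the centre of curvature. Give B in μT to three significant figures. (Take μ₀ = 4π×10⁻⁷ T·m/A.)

The Biot–Savart field of a circular arc at its centre is B = μ₀Iφ/(4πR), with φ = 5.236 rad.
B = (4π×10⁻⁷ × 1.74 × 5.236) / (4π × 0.0188) = 4.85×10⁻⁵ T.

B ≈ 48.5 μT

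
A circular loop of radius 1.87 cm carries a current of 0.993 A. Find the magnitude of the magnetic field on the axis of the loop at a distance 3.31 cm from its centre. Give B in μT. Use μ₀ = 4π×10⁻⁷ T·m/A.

On the axis of a circular loop, B = μ₀IR² / [2(R²+z²)^(3/2)].
R² + z² = (0.0187)² + (0.0331)² = 0.001445 m², and (R²+z²)^(3/2) = 5.49×10⁻⁵ m³.
B = (4π×10⁻⁷ × 0.993 × 0.0003497) / (2 × 5.49×10⁻⁵) = 3.97×10⁻⁶ T.

B ≈ 3.97 μT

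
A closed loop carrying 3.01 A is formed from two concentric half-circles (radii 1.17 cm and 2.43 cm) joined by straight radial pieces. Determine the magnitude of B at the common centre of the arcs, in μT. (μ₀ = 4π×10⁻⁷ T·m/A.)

B ≈ 41.9 μT

The radial connectors point toward the centre, so dl × r̂ = 0 and they contribute nothing.
Each semicircle gives μ₀I/(4R): inner arc 8.08×10⁻⁵ T, outer arc 3.89×10⁻⁵ T.
The two arcs carry current in opposite angular senses, so their fields oppose: B = |8.08×10⁻⁵ − 3.89×10⁻⁵| = 4.19×10⁻⁵ T.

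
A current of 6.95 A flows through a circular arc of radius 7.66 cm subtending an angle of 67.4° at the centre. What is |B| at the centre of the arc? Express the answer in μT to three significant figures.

The Biot–Savart field of a circular arc at its centre is B = μ₀Iφ/(4πR), with φ = 1.176 rad.
B = (4π×10⁻⁷ × 6.95 × 1.176) / (4π × 0.0766) = 1.07×10⁻⁵ T.

B ≈ 10.7 μT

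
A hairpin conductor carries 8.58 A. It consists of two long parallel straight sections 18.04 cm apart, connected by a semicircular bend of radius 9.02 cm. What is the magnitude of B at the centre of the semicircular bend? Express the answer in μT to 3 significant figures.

B ≈ 48.9 μT

The semicircular arc contributes B_arc = μ₀I·π/(4πR) = μ₀I/(4R) = 2.99×10⁻⁵ T.
Each semi-infinite lead is at perpendicular distance R = 0.0902 m from the centre, with the perpendicular foot at its near end, so it contributes μ₀I/(4πR); both point the same way, together 1.90×10⁻⁵ T.
Arc and leads all point the same direction: B = 2.99×10⁻⁵ + 1.90×10⁻⁵ = 4.89×10⁻⁵ T.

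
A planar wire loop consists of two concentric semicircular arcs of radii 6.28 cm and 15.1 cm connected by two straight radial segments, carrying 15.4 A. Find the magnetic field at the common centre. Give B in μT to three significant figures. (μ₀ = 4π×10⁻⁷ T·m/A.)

B ≈ 45.0 μT

The radial connectors point toward the centre, so dl × r̂ = 0 and they contribute nothing.
Each semicircle gives μ₀I/(4R): inner arc 7.70×10⁻⁵ T, outer arc 3.20×10⁻⁵ T.
The two arcs carry current in opposite angular senses, so their fields oppose: B = |7.70×10⁻⁵ − 3.20×10⁻⁵| = 4.50×10⁻⁵ T.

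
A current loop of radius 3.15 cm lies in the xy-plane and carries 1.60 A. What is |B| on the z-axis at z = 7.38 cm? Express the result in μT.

On the axis of a circular loop, B = μ₀IR² / [2(R²+z²)^(3/2)].
R² + z² = (0.0315)² + (0.0738)² = 0.006439 m², and (R²+z²)^(3/2) = 5.17×10⁻⁴ m³.
B = (4π×10⁻⁷ × 1.60 × 0.0009923) / (2 × 5.17×10⁻⁴) = 1.93×10⁻⁶ T.

B ≈ 1.93 μT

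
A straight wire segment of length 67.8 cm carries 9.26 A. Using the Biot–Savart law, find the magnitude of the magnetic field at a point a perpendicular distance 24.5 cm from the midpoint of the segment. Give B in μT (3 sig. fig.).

For a finite straight segment, B = (μ₀I/4πd)(sinθ₁ + sinθ₂), where θ₁, θ₂ are the angles from the perpendicular to each end.
The perpendicular from the point meets the wire at its midpoint, so each end is L/2 = 0.339 m away along the wire.
sinθ₁ = 0.339/√(0.339²+0.245²) = 0.8105; sinθ₂ = 0.339/√(0.339²+0.245²) = 0.8105.
B = (4π×10⁻⁷ × 9.26) / (4π × 0.245) × (0.8105 + 0.8105) = 6.13×10⁻⁶ T.

B ≈ 6.13 μT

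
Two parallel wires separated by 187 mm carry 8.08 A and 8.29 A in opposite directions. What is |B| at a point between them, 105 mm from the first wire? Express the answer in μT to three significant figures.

Each long wire gives B = μ₀I/(2πd). Distances are d₁ = 0.105 m and d₂ = 0.082 m.
B₁ = 1.54×10⁻⁵ T, B₂ = 2.02×10⁻⁵ T.
Between antiparallel currents both contributions point the same way, so they add. B = B₁ + B₂ = 1.54×10⁻⁵ + 2.02×10⁻⁵ = 3.56×10⁻⁵ T.

B ≈ 35.6 μT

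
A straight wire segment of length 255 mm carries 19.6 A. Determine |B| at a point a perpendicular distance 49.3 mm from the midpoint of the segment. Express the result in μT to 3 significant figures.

B ≈ 74.2 μT

For a finite straight segment, B = (μ₀I/4πd)(sinθ₁ + sinθ₂), where θ₁, θ₂ are the angles from the perpendicular to each end.
The perpendicular from the point meets the wire at its midpoint, so each end is L/2 = 0.1275 m away along the wire.
sinθ₁ = 0.1275/√(0.1275²+0.0493²) = 0.9327; sinθ₂ = 0.1275/√(0.1275²+0.0493²) = 0.9327.
B = (4π×10⁻⁷ × 19.6) / (4π × 0.0493) × (0.9327 + 0.9327) = 7.42×10⁻⁵ T.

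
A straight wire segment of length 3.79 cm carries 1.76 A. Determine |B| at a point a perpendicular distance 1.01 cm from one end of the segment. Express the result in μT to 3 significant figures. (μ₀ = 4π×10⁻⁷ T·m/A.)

For a finite straight segment, B = (μ₀I/4πd)(sinθ₁ + sinθ₂), where θ₁, θ₂ are the angles from the perpendicular to each end.
The perpendicular foot is at one end, so the two end-offsets along the wire are 0 and L = 0.0379 m.
sinθ₁ = 0/√(0²+0.0101²) = 0.0000; sinθ₂ = 0.0379/√(0.0379²+0.0101²) = 0.9663.
B = (4π×10⁻⁷ × 1.76) / (4π × 0.0101) × (0.0000 + 0.9663) = 1.68×10⁻⁵ T.

B ≈ 16.8 μT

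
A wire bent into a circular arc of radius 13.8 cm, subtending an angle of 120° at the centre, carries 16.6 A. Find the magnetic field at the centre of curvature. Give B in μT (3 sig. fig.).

B ≈ 25.2 μT

The Biot–Savart field of a circular arc at its centre is B = μ₀Iφ/(4πR), with φ = 2.094 rad.
B = (4π×10⁻⁷ × 16.6 × 2.094) / (4π × 0.138) = 2.52×10⁻⁵ T.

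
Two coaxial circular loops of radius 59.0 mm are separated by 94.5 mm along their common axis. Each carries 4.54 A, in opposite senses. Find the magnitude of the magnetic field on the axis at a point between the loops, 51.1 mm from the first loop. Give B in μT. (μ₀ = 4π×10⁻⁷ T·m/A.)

B ≈ 4.39 μT

Each loop contributes B = μ₀IR²/[2(R²+z²)^(3/2)] on the axis, with z measured from that loop.
Loop 1 (z = 0.0511 m): B₁ = 2.09×10⁻⁵ T. Loop 2 (z = 0.0434 m): B₂ = 2.53×10⁻⁵ T.
The fields oppose: B = |B₁ − B₂| = 4.39×10⁻⁶ T.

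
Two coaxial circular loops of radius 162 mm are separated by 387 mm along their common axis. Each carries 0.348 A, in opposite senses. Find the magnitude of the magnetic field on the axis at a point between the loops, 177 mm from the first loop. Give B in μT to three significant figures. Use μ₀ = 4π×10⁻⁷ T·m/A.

B ≈ 0.108 μT

Each loop contributes B = μ₀IR²/[2(R²+z²)^(3/2)] on the axis, with z measured from that loop.
Loop 1 (z = 0.177 m): B₁ = 4.15×10⁻⁷ T. Loop 2 (z = 0.21 m): B₂ = 3.08×10⁻⁷ T.
The fields oppose: B = |B₁ − B₂| = 1.08×10⁻⁷ T.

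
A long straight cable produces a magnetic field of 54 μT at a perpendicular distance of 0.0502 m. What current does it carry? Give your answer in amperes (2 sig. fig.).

For a long straight wire B = μ₀I/(2πd), so I = 2πdB/μ₀.
I = 2π × 0.0502 × 5.40×10⁻⁵ / (4π×10⁻⁷) = 13.6 A.

I ≈ 14 A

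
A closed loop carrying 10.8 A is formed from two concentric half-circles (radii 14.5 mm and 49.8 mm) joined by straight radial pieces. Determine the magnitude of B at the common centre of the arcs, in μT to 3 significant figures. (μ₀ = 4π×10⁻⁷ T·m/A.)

B ≈ 166 μT

The radial connectors point toward the centre, so dl × r̂ = 0 and they contribute nothing.
Each semicircle gives μ₀I/(4R): inner arc 2.34×10⁻⁴ T, outer arc 6.81×10⁻⁵ T.
The two arcs carry current in opposite angular senses, so their fields oppose: B = |2.34×10⁻⁴ − 6.81×10⁻⁵| = 1.66×10⁻⁴ T.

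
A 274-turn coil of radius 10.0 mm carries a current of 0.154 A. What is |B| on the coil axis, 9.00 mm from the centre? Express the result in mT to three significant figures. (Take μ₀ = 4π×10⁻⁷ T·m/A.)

For an N-turn flat coil, B = Nμ₀IR²/[2(R²+z²)^(3/2)] with R = 0.01 m, z = 0.009 m.
B = 274 × 3.97×10⁻⁶ T = 1.09×10⁻³ T.

B ≈ 1.09 mT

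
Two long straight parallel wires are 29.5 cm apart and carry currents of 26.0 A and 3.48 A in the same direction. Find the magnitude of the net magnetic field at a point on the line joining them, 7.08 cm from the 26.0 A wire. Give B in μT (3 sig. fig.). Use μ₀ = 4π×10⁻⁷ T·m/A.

B ≈ 70.3 μT

Each long wire gives B = μ₀I/(2πd). Distances are d₁ = 0.0708 m and d₂ = 0.2242 m.
B₁ = 7.34×10⁻⁵ T, B₂ = 3.10×10⁻⁶ T.
Between parallel currents the two contributions point in opposite directions, so they subtract. B = |B₁ − B₂| = |7.34×10⁻⁵ − 3.10×10⁻⁶| = 7.03×10⁻⁵ T.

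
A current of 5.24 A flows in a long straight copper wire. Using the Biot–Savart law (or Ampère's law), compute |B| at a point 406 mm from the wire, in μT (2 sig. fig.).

For an infinitely long straight wire, B = μ₀I/(2πd).
B = (4π×10⁻⁷ × 5.24) / (2π × 0.406) = 2.58×10⁻⁶ T.

B ≈ 2.6 μT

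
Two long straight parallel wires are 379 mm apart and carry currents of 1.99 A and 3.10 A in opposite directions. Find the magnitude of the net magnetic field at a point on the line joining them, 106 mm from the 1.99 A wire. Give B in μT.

Each long wire gives B = μ₀I/(2πd). Distances are d₁ = 0.106 m and d₂ = 0.273 m.
B₁ = 3.75×10⁻⁶ T, B₂ = 2.27×10⁻⁶ T.
Between antiparallel currents both contributions point the same way, so they add. B = B₁ + B₂ = 3.75×10⁻⁶ + 2.27×10⁻⁶ = 6.03×10⁻⁶ T.

B ≈ 6.03 μT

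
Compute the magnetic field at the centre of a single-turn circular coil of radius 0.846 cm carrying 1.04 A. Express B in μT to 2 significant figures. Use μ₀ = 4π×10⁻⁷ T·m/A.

B ≈ 77 μT

At the centre of a circular loop the Biot–Savart law gives B = μ₀I/(2R).
B = (4π×10⁻⁷ × 1.04) / (2 × 0.00846) = 7.72×10⁻⁵ T.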